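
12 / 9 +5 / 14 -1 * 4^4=-10681/42 = -254.31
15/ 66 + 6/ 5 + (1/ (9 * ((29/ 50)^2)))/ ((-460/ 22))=27029159/19149570 = 1.41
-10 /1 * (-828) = 8280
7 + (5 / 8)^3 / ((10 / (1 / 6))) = 43033/6144 = 7.00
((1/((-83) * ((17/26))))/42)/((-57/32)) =416/1688967 = 0.00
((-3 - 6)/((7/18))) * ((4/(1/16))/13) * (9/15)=-31104/455 = -68.36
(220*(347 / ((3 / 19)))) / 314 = 1539.77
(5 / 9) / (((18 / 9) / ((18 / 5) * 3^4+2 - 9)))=1423/18 = 79.06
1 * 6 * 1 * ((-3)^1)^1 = -18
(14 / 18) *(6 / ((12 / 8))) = 28/9 = 3.11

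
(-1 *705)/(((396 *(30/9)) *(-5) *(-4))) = -47/1760 = -0.03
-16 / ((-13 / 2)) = 32/13 = 2.46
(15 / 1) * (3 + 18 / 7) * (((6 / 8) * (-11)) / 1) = -689.46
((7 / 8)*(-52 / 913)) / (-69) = 91/125994 = 0.00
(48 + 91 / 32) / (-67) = -1627/2144 = -0.76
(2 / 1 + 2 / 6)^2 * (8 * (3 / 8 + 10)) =451.89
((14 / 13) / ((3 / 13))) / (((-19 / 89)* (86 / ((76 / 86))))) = -1246/5547 = -0.22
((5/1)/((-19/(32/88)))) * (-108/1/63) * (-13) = -3120/1463 = -2.13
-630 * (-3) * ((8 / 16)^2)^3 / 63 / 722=15/23104 = 0.00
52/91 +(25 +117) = 998/7 = 142.57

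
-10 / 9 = -1.11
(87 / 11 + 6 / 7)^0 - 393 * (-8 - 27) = 13756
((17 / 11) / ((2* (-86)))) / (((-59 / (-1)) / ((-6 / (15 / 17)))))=289/279070 = 0.00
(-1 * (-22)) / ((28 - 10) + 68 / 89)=979/835 = 1.17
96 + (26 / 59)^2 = 334852/3481 = 96.19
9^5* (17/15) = 334611/5 = 66922.20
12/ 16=3/4 = 0.75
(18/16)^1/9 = 1/8 = 0.12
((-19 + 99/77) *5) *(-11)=6820/7 = 974.29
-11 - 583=-594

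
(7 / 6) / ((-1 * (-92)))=7/552 = 0.01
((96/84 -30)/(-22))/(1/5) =505/77 = 6.56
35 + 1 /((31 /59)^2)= 37116/961 = 38.62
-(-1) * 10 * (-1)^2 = 10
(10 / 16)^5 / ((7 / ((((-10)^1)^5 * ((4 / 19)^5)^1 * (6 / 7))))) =-58593750/121328851 = -0.48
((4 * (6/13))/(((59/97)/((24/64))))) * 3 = 2619/767 = 3.41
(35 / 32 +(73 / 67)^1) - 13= -23191/2144 = -10.82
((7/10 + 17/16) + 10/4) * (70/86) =2387/688 = 3.47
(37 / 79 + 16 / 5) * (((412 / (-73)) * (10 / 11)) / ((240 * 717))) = -16583/151614430 = 0.00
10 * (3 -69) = -660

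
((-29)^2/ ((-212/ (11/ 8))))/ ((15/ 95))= -175769/5088 = -34.55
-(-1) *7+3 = 10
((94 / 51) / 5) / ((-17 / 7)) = -658/4335 = -0.15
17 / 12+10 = 137/12 = 11.42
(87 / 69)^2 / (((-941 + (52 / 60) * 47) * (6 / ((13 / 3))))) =-54665/42861696 = 0.00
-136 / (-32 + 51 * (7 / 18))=816/73 = 11.18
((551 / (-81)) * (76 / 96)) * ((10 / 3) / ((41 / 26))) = -680485/59778 = -11.38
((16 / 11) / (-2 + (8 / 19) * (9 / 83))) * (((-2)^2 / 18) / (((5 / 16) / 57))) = -7670528/254265 = -30.17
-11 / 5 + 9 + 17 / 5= 51/5 = 10.20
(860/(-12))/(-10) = 43/6 = 7.17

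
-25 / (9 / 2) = -50/9 = -5.56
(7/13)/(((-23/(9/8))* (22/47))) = -2961/52624 = -0.06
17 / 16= 1.06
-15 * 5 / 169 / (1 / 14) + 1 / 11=-6.12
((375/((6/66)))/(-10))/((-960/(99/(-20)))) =-1089/512 = -2.13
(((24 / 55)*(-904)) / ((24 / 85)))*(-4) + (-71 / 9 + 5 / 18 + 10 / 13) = 14366837/2574 = 5581.52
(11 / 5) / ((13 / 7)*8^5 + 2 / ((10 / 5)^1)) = 77/2129955 = 0.00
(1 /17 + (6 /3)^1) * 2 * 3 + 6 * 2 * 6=1434/17 = 84.35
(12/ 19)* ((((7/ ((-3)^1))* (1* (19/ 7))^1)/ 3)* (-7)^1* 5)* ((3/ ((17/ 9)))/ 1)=1260/17 = 74.12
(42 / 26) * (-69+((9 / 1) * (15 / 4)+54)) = 1575/52 = 30.29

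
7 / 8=0.88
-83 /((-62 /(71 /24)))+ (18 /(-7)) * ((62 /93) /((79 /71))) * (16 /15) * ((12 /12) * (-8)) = 70385921/4114320 = 17.11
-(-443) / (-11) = -443/11 = -40.27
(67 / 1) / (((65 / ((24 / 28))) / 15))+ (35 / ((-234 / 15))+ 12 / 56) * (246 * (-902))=40977262/91 = 450299.58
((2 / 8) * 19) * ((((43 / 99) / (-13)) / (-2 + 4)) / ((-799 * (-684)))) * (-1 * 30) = 215/49359024 = 0.00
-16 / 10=-8/5 = -1.60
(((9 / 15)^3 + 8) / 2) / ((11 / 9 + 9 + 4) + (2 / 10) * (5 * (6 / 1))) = 711/3500 = 0.20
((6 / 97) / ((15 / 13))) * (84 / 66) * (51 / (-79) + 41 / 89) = -94640/7502077 = -0.01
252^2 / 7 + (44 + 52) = 9168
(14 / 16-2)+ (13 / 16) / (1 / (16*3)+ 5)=-0.96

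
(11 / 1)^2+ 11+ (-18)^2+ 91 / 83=37939/83 = 457.10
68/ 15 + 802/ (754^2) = 19335559/4263870 = 4.53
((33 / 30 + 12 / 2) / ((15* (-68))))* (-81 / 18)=213/6800 = 0.03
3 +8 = 11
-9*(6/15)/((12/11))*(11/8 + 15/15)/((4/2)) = -627/160 = -3.92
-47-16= -63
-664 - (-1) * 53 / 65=-43107/65 = -663.18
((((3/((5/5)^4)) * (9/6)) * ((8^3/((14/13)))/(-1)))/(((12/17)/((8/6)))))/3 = -1347.05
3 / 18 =1/6 = 0.17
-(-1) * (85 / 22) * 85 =7225/22 = 328.41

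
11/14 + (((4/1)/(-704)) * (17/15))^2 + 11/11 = 1.79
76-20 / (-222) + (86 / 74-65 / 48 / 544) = 74634395/966144 = 77.25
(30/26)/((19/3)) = 45/247 = 0.18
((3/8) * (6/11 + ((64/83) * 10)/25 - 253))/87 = -1151047/1059080 = -1.09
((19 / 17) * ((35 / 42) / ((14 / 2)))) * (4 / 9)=190/3213 = 0.06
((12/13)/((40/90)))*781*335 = 7064145/13 = 543395.77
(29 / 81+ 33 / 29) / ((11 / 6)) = 7028/8613 = 0.82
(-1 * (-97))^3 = 912673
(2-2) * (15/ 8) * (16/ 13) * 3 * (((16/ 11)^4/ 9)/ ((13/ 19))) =0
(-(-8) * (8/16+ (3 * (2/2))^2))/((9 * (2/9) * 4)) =19/2 = 9.50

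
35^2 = 1225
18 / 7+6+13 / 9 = 631/63 = 10.02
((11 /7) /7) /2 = 11/98 = 0.11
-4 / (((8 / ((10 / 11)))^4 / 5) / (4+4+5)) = -40625/937024 = -0.04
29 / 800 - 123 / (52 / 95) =-2336623/10400 = -224.68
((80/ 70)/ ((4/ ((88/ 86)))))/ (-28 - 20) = -11/1806 = -0.01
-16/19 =-0.84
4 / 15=0.27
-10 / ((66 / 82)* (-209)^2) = -410/1441473 = 0.00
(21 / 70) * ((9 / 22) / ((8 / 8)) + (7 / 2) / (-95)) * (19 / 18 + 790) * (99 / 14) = 16616913/26600 = 624.70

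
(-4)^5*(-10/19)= 10240/19 = 538.95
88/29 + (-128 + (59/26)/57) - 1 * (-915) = 33955813/42978 = 790.07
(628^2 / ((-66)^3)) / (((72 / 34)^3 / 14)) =-847703759/419169168 = -2.02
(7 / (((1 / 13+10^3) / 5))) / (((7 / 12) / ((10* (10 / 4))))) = 19500/13001 = 1.50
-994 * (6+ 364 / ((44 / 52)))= -4769212/11 = -433564.73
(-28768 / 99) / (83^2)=-28768/682011 = -0.04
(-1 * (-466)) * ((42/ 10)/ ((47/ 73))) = 714378/235 = 3039.91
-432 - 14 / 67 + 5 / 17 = -491951/1139 = -431.91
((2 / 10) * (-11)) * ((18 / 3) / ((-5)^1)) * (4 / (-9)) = -88/75 = -1.17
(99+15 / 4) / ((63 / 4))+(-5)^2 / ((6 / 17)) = 1083/14 = 77.36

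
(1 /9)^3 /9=1/6561 = 0.00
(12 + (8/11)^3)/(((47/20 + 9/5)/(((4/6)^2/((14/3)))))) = 0.28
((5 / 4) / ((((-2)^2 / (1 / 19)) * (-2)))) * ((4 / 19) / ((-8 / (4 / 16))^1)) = 5/92416 = 0.00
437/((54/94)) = 20539/27 = 760.70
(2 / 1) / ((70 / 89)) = 89/35 = 2.54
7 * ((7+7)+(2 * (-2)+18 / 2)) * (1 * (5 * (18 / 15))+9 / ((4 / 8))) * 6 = 19152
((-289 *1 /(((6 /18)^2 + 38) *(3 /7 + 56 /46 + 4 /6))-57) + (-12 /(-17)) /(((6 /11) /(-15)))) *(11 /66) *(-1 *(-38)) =-469611220/930461 = -504.71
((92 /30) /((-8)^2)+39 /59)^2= 403085929/802022400 = 0.50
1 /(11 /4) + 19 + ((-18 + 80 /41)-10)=-3015/451 = -6.69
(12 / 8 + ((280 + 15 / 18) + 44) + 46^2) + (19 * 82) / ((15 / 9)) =50657/15 = 3377.13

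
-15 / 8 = -1.88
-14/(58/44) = -308/29 = -10.62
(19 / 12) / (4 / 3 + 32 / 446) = 4237/3760 = 1.13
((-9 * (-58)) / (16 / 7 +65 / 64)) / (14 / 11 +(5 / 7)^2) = 1448832/16337 = 88.68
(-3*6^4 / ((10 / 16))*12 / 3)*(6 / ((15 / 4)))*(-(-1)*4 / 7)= -3981312/175 = -22750.35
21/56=3/8 = 0.38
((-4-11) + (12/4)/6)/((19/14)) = -203/19 = -10.68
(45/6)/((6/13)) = 65/4 = 16.25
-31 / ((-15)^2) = -31/225 = -0.14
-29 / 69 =-0.42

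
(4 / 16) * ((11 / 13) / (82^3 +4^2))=11/28671968 = 0.00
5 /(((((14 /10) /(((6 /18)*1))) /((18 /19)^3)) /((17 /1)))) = 826200/48013 = 17.21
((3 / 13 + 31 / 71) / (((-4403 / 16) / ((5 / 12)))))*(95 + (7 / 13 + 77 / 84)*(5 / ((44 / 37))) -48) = -3646030/67926339 = -0.05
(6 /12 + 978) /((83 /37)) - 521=-14077/166 = -84.80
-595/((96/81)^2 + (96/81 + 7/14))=-10206/53 = -192.57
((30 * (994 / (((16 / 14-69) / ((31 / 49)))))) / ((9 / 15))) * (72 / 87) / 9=-70432/1653 = -42.61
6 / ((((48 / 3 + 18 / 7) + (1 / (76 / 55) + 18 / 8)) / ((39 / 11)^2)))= 2427516/693451 = 3.50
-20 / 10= -2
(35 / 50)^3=343/1000 = 0.34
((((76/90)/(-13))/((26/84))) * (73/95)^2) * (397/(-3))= 59237164/3612375 = 16.40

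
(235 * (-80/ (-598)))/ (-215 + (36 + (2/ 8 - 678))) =-37600/1024673 = -0.04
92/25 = 3.68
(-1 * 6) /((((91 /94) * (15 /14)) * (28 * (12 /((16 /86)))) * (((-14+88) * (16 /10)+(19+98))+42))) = -188/16281993 = 0.00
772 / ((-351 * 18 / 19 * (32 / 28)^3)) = -1257781/808704 = -1.56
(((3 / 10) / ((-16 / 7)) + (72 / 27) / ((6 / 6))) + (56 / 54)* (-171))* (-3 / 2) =83903/320 = 262.20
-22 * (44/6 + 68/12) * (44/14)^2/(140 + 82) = -69212/5439 = -12.73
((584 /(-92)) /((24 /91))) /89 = -6643/24564 = -0.27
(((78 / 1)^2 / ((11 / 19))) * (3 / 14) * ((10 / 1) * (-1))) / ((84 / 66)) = -866970/49 = -17693.27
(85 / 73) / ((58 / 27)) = 0.54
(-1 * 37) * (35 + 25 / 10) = -2775/2 = -1387.50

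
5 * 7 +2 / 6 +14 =148/3 = 49.33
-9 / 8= -1.12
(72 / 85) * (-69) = -4968/85 = -58.45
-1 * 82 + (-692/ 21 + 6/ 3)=-2372/21 = -112.95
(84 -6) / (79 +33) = 0.70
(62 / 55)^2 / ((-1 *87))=-3844/263175 = -0.01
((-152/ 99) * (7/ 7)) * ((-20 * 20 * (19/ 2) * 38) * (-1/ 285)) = -777.91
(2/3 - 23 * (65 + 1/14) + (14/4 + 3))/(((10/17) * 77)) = -531743/16170 = -32.88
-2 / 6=-1/3 = -0.33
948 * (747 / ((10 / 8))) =2832624/5 = 566524.80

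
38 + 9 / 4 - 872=-3327/4 = -831.75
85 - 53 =32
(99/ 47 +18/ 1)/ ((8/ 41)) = 38745/376 = 103.05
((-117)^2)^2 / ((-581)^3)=-187388721/196122941 = -0.96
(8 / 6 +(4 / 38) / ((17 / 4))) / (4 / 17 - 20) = -47/684 = -0.07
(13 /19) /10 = 13/190 = 0.07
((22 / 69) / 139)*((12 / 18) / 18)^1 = 22/258957 = 0.00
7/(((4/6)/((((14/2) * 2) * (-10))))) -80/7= -10370/7 = -1481.43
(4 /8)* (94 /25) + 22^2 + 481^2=5796172/25 = 231846.88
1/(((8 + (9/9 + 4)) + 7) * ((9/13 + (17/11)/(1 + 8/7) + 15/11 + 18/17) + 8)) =7293/1726396 = 0.00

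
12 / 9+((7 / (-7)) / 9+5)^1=56/9 = 6.22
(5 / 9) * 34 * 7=1190/9 = 132.22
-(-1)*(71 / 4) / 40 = 0.44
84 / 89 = 0.94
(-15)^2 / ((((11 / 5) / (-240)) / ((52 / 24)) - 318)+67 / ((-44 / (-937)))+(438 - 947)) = 6435000/17154029 = 0.38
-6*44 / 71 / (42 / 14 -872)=24/5609 = 0.00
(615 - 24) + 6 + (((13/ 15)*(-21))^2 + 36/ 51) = 928.95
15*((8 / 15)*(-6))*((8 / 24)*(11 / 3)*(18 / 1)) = -1056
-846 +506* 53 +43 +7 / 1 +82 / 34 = 442415/17 = 26024.41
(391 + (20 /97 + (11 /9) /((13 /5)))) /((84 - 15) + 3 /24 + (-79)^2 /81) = 320049648/119443181 = 2.68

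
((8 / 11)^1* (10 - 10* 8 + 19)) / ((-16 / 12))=306/11 = 27.82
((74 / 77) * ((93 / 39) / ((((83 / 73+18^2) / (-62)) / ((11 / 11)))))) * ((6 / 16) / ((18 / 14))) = -2595661/20364630 = -0.13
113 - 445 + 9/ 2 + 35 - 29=-643/2 = -321.50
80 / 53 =1.51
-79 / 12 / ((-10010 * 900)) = 79/108108000 = 0.00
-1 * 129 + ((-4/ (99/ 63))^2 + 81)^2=110153536/14641 = 7523.63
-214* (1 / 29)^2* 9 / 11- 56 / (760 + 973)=-3855814/16031983 = -0.24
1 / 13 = 0.08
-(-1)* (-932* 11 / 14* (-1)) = 5126/7 = 732.29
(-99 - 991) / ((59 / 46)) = -50140/59 = -849.83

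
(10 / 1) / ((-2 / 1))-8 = -13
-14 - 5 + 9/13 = -238/13 = -18.31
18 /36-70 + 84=29/2 = 14.50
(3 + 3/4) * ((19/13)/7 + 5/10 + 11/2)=8475/364 = 23.28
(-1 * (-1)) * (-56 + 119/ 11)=-497/11 = -45.18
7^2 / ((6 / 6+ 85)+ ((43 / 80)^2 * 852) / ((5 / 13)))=392000/5807881 = 0.07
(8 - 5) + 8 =11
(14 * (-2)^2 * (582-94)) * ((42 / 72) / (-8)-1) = -87962/3 = -29320.67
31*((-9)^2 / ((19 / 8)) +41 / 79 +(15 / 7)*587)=420983162/10507 = 40066.92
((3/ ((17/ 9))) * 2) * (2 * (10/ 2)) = 540/17 = 31.76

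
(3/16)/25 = 3/400 = 0.01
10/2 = 5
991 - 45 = 946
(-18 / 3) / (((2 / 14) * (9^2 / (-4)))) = 56/27 = 2.07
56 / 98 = 4/7 = 0.57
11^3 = 1331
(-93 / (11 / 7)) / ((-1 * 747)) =217/2739 = 0.08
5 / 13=0.38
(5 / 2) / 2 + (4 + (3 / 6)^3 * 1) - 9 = -29/8 = -3.62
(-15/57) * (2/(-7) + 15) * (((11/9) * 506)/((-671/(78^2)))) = 176158840/8113 = 21713.16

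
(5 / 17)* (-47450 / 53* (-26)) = 6168500/901 = 6846.28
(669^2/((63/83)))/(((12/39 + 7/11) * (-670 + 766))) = 6506.10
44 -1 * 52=-8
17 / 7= 2.43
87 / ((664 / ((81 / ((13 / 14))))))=49329/4316 = 11.43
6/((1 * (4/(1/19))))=3/38 = 0.08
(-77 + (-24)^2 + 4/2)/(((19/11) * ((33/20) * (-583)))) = -3340/11077 = -0.30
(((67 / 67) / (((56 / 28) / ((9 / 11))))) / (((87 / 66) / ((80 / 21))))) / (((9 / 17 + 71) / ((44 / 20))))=561/15428 = 0.04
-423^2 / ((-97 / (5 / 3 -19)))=-31973.57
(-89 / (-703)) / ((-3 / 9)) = -267/703 = -0.38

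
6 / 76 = 3/38 = 0.08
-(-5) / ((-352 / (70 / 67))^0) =5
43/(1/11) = 473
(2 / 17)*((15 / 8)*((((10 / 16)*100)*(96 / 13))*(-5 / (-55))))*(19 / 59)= 427500/143429 = 2.98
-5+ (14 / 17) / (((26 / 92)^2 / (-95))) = -2828645/2873 = -984.56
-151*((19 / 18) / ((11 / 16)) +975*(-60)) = 874493548/99 = 8833268.16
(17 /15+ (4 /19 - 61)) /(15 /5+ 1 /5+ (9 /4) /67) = -4556536/246981 = -18.45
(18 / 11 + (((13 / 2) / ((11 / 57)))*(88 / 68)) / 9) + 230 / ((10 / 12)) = 158471/561 = 282.48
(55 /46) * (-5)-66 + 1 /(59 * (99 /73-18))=-237352393/3297510 = -71.98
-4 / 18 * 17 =-34/9 = -3.78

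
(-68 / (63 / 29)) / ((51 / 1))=-116/189 = -0.61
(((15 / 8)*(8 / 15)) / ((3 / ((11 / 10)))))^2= 121/900 = 0.13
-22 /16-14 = -123/8 = -15.38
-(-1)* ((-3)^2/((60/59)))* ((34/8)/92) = 3009/7360 = 0.41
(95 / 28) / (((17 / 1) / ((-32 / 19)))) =-0.34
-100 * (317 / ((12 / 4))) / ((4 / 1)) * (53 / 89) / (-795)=1.98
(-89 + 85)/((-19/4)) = 16/19 = 0.84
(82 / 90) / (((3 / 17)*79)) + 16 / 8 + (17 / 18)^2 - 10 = -901321/127980 = -7.04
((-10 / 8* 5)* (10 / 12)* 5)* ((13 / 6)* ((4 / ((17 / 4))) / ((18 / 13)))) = -105625/2754 = -38.35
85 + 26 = 111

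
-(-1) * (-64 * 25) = -1600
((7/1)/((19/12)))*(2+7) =756/19 = 39.79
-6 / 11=-0.55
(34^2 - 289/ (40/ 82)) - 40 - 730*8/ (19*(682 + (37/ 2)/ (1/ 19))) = 410993983/785460 = 523.25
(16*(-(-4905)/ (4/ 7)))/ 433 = 137340/433 = 317.18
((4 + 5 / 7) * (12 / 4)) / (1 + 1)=99/14 = 7.07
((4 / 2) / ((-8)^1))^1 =-1/4 = -0.25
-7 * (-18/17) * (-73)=-9198/17 = -541.06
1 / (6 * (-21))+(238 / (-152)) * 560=-2099179/2394 = -876.85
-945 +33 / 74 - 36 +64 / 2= -70193/74 = -948.55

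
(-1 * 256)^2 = 65536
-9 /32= -0.28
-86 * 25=-2150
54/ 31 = 1.74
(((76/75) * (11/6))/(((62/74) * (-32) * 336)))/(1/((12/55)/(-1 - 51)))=703/812448000 = 0.00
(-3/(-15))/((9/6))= 2/15 = 0.13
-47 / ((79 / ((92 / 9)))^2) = -397808/505521 = -0.79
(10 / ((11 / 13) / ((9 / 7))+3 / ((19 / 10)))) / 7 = 22230/34811 = 0.64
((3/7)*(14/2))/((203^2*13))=3/535717 = 0.00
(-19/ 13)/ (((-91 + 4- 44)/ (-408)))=-7752/1703 = -4.55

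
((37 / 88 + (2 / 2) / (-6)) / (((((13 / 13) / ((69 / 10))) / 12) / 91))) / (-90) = -140231/6600 = -21.25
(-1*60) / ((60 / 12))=-12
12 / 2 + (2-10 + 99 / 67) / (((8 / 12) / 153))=-199779/134 = -1490.89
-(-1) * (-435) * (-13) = 5655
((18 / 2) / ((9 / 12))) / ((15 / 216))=864/5 = 172.80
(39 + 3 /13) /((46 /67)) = 17085/299 = 57.14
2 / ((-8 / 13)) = -3.25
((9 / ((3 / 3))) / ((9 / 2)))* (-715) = -1430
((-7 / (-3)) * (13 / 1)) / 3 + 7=154/9 = 17.11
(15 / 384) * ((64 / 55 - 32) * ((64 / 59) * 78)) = -66144/649 = -101.92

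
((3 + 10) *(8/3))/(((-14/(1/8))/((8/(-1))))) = 52/21 = 2.48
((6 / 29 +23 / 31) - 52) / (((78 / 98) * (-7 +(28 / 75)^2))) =602371875/64430431 = 9.35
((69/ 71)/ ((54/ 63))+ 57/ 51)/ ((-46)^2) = 5435/5108024 = 0.00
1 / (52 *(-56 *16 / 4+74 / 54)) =-27/312572 = 0.00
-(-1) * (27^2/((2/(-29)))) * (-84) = 887922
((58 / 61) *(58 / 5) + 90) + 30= 39964/305 = 131.03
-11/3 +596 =592.33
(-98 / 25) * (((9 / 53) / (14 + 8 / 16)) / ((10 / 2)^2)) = -1764/960625 = 0.00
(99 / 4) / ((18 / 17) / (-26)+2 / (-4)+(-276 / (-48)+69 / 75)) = 546975/135457 = 4.04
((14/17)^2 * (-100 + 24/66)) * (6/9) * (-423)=60578112/3179 = 19055.71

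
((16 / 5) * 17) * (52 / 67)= 14144/335 = 42.22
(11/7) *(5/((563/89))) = 4895/3941 = 1.24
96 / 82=48/41 = 1.17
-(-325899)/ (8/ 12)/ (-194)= -977697/388 = -2519.84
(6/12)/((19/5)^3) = 125/13718 = 0.01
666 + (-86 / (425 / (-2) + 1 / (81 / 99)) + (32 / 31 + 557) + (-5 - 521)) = 698.44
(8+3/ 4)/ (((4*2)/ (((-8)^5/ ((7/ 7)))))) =-35840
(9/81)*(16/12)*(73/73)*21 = 28/9 = 3.11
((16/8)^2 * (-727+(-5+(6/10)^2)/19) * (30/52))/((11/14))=-29017044/13585 = -2135.96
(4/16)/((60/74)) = 0.31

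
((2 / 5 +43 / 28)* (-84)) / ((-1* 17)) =813/85 = 9.56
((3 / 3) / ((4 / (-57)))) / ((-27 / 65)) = 1235/36 = 34.31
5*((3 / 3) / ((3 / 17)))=85/3 = 28.33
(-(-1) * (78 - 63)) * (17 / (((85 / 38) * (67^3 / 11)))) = 1254/300763 = 0.00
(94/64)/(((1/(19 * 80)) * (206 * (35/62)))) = 19.20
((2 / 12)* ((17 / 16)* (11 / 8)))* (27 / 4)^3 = 1226907/16384 = 74.88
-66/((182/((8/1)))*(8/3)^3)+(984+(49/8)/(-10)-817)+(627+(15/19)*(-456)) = 12615789/29120 = 433.23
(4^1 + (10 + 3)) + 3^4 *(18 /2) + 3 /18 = 4477/6 = 746.17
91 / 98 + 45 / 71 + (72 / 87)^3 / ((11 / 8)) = 526565735/266669326 = 1.97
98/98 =1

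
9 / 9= 1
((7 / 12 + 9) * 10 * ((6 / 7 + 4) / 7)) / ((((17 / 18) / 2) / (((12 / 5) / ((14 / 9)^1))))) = 74520/343 = 217.26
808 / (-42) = -404/21 = -19.24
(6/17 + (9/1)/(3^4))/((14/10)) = 355/1071 = 0.33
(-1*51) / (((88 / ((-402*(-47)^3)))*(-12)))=354763191/176 = 2015699.95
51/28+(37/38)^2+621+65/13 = 3177801/5054 = 628.77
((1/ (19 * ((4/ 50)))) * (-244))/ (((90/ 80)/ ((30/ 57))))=-244000/3249 = -75.10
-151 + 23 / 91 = -13718/91 = -150.75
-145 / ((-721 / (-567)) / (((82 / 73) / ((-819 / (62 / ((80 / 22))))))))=3649041/1368458 = 2.67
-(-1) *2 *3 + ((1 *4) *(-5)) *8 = -154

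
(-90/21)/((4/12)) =-90/7 = -12.86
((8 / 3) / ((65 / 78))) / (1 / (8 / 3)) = 128/15 = 8.53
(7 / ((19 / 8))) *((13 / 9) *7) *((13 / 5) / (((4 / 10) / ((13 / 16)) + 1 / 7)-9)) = -3014284/325413 = -9.26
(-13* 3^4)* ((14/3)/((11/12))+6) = -128466/11 = -11678.73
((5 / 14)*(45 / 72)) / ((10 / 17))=85/224 = 0.38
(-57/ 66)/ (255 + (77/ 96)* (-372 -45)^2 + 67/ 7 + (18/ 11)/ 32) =-2128/344314657 = 0.00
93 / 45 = 31/15 = 2.07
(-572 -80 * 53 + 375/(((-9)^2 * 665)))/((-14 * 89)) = 17279867/4474386 = 3.86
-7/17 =-0.41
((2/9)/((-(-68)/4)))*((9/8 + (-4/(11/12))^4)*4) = 4733233/248897 = 19.02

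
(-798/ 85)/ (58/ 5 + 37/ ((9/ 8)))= -513/2431 = -0.21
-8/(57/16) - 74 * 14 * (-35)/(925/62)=692024/285 = 2428.15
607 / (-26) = -607/26 = -23.35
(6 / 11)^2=36/121 = 0.30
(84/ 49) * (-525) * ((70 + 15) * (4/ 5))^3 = -282988800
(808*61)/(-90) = -24644/45 = -547.64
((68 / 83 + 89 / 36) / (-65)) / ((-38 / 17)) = 33439/1476072 = 0.02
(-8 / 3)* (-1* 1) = 8/3 = 2.67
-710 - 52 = -762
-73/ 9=-8.11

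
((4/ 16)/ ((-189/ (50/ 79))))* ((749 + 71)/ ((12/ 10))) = -25625/44793 = -0.57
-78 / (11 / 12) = -936/11 = -85.09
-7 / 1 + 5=-2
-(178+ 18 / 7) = -1264/7 = -180.57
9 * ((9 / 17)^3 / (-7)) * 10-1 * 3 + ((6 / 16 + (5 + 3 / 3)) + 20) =5906237/275128 = 21.47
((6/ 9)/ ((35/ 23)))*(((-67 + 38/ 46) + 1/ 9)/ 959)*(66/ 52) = -30085/785421 = -0.04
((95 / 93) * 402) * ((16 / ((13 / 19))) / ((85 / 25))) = 2824.35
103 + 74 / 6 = 346/3 = 115.33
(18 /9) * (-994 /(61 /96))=-190848/61 = -3128.66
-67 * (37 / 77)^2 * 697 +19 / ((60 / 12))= -319542004/29645 = -10778.95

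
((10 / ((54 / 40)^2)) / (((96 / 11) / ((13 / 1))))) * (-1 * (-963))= 1912625/243 = 7870.88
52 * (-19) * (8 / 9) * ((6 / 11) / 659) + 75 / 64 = 619313/1391808 = 0.44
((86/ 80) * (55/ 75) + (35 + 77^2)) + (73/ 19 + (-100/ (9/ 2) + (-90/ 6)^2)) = 211062161/34200 = 6171.41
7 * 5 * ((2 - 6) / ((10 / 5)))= -70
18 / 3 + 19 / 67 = 421/67 = 6.28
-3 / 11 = -0.27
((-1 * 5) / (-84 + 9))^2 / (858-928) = -1/15750 = 0.00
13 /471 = 0.03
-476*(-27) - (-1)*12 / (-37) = 475512/37 = 12851.68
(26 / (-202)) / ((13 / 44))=-44/101 = -0.44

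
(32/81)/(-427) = -32/34587 = 0.00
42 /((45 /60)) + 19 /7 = 411/7 = 58.71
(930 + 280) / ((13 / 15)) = 18150/13 = 1396.15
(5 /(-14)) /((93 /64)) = -160/651 = -0.25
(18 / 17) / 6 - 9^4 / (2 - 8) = 37185/34 = 1093.68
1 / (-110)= -1/110 = -0.01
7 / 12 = 0.58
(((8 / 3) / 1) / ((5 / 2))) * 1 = 16/15 = 1.07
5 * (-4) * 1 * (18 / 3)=-120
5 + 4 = 9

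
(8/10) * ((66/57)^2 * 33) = 63888/1805 = 35.40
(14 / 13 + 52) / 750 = 23/325 = 0.07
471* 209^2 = 20573751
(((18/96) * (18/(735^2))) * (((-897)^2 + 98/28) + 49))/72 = 536441/7683200 = 0.07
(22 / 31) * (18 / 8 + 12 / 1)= 627/62 = 10.11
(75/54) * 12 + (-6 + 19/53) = 1753/159 = 11.03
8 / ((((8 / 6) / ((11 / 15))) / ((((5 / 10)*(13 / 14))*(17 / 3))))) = 2431/210 = 11.58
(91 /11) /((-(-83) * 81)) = 91/73953 = 0.00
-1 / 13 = -0.08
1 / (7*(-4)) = -1/28 = -0.04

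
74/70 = 37/35 = 1.06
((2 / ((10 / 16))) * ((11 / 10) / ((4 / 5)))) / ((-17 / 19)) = -418/85 = -4.92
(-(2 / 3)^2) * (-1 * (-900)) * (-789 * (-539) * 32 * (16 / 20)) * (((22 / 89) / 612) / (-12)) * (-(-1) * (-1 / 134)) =-997969280/912339 = -1093.86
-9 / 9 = -1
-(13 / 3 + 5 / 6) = -31/6 = -5.17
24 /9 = 8/3 = 2.67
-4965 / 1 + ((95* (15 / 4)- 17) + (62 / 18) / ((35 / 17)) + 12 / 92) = -134001971/28980 = -4623.95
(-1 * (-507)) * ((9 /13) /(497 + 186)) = 351/683 = 0.51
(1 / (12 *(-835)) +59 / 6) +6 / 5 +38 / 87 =3332957/290580 = 11.47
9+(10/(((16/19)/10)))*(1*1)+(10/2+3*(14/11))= 6009/44 = 136.57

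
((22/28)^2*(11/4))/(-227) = -1331/177968 = -0.01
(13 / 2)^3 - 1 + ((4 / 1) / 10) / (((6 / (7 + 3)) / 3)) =2205/8 = 275.62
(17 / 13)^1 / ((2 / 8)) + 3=107/13 = 8.23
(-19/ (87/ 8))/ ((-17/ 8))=0.82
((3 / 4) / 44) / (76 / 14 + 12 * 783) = 21/11582560 = 0.00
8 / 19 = 0.42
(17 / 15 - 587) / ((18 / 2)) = -8788/135 = -65.10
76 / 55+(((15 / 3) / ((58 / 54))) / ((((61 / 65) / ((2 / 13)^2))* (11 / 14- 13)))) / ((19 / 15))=627480692/456605435 = 1.37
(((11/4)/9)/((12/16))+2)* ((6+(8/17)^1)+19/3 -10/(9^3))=10303085/334611 = 30.79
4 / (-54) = -0.07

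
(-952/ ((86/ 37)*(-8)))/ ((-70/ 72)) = -11322/215 = -52.66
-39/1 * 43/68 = -1677/68 = -24.66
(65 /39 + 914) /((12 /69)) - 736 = 54349/12 = 4529.08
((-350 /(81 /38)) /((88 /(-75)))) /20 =16625/2376 = 7.00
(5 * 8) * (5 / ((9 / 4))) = 800/9 = 88.89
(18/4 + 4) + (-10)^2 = 217/2 = 108.50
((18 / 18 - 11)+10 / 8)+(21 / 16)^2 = -1799/256 = -7.03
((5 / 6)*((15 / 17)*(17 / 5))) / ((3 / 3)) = 5/2 = 2.50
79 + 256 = 335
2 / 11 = 0.18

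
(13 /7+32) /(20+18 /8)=948/623 = 1.52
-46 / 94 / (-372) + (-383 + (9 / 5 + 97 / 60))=-553051/1457 = -379.58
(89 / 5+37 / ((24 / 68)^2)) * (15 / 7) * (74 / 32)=2096753/1344 = 1560.08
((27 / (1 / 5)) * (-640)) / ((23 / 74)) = -6393600/23 = -277982.61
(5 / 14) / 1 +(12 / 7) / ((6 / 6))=29/14 = 2.07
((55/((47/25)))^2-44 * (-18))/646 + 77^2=445495061/75106 = 5931.55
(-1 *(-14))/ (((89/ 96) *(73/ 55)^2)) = 4065600/474281 = 8.57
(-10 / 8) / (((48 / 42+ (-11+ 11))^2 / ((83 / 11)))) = -7.22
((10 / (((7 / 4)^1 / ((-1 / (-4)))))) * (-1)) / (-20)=1/14 = 0.07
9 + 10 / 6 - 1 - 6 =11/3 = 3.67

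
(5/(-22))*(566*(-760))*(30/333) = 10754000/1221 = 8807.53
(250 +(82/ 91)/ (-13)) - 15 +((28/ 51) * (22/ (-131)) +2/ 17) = 109235569/464919 = 234.96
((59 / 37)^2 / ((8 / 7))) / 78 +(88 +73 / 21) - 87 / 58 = 538209473/5979792 = 90.00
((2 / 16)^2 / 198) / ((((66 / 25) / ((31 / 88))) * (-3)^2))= 775/662390784 = 0.00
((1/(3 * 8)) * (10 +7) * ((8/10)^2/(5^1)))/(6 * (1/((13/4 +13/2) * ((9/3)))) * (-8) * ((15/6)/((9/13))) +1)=-306/16625 = -0.02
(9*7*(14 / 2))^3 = 85766121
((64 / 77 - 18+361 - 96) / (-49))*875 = -2385375/539 = -4425.56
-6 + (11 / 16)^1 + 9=59/16 = 3.69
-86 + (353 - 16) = 251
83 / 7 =11.86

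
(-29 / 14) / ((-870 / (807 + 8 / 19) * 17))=15341/135660 = 0.11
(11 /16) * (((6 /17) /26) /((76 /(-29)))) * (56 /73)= -6699/2452216 = 0.00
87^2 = 7569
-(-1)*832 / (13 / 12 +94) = 9984/1141 = 8.75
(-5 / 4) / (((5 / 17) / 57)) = -969/4 = -242.25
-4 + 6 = 2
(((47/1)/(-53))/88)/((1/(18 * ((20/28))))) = -2115/16324 = -0.13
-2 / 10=-1/5 = -0.20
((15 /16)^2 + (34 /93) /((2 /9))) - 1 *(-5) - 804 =-6320833/7936 = -796.48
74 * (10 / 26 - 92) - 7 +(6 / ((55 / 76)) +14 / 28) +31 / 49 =-6777.11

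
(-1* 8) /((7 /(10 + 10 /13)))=-160/13 = -12.31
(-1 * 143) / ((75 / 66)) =-3146/25 = -125.84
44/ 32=11/8 = 1.38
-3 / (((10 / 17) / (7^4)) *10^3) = -122451/10000 = -12.25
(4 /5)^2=16/25 = 0.64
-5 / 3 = -1.67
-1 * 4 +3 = -1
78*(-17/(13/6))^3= -6367248/169 = -37676.02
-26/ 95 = -0.27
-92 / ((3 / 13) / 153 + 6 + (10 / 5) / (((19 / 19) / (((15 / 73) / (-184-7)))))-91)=1.08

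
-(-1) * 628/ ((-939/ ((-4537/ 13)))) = 219172/939 = 233.41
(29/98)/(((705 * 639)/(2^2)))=58/22074255 = 0.00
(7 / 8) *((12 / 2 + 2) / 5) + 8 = 47/5 = 9.40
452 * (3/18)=226/3 = 75.33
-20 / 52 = -5/13 = -0.38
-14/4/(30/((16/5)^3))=-7168/1875 = -3.82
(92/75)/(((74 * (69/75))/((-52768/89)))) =-105536/9879 = -10.68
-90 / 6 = -15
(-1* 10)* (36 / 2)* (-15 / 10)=270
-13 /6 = -2.17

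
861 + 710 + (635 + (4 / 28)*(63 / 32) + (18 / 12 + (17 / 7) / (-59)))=29177493/13216 = 2207.74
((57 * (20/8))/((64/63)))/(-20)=-3591/512 = -7.01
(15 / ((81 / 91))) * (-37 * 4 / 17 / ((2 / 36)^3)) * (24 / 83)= -349090560/1411 = -247406.49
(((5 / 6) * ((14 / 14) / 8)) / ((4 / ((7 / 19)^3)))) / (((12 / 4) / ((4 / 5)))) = 343/987696 = 0.00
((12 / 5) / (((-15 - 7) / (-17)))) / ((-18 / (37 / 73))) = -629/12045 = -0.05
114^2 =12996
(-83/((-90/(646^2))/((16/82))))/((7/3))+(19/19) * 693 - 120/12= 32866.25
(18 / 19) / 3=0.32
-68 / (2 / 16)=-544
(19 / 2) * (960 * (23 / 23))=9120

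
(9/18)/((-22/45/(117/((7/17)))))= -89505/308 = -290.60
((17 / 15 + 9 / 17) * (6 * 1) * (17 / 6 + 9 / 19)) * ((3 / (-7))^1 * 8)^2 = 30690816/79135 = 387.83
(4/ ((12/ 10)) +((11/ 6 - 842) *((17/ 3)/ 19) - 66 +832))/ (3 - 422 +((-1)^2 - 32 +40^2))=35483/78660 = 0.45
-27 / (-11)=2.45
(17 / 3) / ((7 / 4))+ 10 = 278/21 = 13.24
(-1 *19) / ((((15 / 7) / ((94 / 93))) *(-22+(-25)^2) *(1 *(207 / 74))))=-925148/174125295 = -0.01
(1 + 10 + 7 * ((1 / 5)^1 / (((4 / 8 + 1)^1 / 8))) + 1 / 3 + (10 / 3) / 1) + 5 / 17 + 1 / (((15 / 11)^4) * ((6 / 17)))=120040999/5163750 = 23.25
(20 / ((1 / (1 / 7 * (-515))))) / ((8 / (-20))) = 25750/7 = 3678.57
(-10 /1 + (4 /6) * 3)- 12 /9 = -28/3 = -9.33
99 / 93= 1.06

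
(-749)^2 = 561001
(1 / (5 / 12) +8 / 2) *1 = 32/5 = 6.40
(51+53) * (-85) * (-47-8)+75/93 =486200.81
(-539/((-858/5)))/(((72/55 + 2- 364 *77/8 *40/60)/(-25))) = 0.03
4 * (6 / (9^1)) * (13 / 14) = 52/21 = 2.48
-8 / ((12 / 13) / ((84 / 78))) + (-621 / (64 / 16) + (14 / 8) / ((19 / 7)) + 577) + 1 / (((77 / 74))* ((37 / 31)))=3632921/8778 = 413.87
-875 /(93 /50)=-43750/93 = -470.43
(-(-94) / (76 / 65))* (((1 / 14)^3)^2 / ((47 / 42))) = 195/20437312 = 0.00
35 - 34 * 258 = -8737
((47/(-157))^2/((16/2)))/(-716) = -2209/141189472 = 0.00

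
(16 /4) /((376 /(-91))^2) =8281/35344 = 0.23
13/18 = 0.72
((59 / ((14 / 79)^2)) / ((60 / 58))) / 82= 10678351/482160 = 22.15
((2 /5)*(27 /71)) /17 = 54/6035 = 0.01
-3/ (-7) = 3/7 = 0.43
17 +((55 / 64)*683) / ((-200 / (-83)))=667099/2560 = 260.59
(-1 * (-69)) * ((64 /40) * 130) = 14352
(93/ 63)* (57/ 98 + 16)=50375/2058 = 24.48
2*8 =16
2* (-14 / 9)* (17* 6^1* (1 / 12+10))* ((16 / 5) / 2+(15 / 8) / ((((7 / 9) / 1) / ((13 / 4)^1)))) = -21736319/720 = -30189.33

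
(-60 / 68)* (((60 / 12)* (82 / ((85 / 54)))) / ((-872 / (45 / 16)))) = 747225/1008032 = 0.74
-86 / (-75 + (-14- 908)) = 0.09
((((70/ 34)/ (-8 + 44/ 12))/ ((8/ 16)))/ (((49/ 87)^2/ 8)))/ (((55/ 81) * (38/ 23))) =-338425128/15842827 = -21.36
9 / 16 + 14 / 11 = 1.84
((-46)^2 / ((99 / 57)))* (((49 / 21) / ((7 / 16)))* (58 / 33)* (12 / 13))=149237248/14157 = 10541.59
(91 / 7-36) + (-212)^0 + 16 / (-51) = -1138/51 = -22.31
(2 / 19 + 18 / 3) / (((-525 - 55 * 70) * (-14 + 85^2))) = -116/599414375 = 0.00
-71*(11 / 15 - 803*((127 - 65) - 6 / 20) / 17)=105504509/510 = 206871.59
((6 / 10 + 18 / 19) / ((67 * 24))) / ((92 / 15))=147/936928 = 0.00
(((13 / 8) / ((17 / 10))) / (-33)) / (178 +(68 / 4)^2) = -65/1047948 = 0.00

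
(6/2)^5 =243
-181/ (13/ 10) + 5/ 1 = -1745/13 = -134.23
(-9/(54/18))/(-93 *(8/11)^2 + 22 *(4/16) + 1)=726/10331 = 0.07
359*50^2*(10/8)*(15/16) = 16828125/16 = 1051757.81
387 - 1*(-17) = 404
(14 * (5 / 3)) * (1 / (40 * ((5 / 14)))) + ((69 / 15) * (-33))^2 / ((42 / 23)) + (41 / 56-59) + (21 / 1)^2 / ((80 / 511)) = 129185029/8400 = 15379.17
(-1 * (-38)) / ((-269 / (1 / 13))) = -38/3497 = -0.01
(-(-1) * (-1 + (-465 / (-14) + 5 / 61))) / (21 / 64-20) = -882592/537593 = -1.64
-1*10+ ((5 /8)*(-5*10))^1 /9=-485/36 = -13.47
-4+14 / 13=-2.92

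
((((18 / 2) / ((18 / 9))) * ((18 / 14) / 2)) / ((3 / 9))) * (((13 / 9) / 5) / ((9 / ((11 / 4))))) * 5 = 429/112 = 3.83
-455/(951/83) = -37765/951 = -39.71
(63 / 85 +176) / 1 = 15023/85 = 176.74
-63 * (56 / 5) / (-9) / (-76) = -98/95 = -1.03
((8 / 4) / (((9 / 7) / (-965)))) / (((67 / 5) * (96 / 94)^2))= -74608975/694656 = -107.40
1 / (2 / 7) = 7/2 = 3.50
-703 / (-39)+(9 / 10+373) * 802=58477736/195 = 299885.83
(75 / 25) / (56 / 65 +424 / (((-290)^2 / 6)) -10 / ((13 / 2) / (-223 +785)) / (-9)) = 7379775/238514732 = 0.03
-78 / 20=-39/10 = -3.90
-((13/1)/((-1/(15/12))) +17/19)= 1167/76 = 15.36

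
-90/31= -2.90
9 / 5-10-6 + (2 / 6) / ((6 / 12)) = -203/15 = -13.53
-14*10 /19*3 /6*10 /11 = -700/209 = -3.35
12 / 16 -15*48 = -2877/4 = -719.25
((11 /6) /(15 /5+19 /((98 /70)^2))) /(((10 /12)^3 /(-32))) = -310464/38875 = -7.99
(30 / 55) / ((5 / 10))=12/11 = 1.09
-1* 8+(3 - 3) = -8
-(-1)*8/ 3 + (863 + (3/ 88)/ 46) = 10512665/12144 = 865.67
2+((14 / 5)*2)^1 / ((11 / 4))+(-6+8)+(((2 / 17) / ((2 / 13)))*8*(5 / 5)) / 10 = 6216/935 = 6.65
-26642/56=-1903/4 = -475.75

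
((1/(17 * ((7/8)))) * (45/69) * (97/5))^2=5419584/7491169 = 0.72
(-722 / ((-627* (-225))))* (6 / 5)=-76/12375 = -0.01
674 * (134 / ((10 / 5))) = 45158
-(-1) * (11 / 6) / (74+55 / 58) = 319/13041 = 0.02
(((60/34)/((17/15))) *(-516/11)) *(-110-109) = 15996.16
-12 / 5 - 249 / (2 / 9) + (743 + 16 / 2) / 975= -2188153/1950 = -1122.13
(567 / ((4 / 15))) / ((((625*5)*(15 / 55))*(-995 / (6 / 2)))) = -18711/2487500 = -0.01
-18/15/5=-6/25 = -0.24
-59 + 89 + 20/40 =61/2 = 30.50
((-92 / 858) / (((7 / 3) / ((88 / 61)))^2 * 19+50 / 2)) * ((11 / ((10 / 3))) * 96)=-153888768/338432315 = -0.45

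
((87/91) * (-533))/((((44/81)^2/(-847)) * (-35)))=-23403087/560 = -41791.23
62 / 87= 0.71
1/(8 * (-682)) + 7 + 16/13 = 583779/70928 = 8.23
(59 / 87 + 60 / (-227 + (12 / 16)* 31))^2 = 29604481/201100761 = 0.15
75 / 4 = 18.75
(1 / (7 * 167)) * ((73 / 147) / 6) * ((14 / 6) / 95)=73/41978790 = 0.00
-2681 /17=-157.71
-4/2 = -2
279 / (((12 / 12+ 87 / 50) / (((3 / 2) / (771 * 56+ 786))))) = 6975/2007598 = 0.00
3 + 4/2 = 5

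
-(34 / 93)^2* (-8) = 9248/8649 = 1.07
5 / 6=0.83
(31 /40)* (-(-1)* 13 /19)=403/760 = 0.53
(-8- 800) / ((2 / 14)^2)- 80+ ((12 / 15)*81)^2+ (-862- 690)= -925624/25 = -37024.96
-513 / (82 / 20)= -5130/41 = -125.12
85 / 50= 17/10 = 1.70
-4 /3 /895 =-4/2685 = 0.00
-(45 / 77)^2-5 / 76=-183545/450604 = -0.41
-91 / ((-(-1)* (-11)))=91/11 = 8.27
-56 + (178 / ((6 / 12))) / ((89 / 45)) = 124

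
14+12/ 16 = 59/4 = 14.75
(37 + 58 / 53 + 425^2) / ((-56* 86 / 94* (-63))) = 56253971/1005039 = 55.97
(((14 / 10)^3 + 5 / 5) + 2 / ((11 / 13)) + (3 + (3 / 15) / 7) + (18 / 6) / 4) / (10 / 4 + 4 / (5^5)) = 117475/29722 = 3.95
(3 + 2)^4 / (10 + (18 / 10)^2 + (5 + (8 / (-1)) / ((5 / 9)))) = 15625/96 = 162.76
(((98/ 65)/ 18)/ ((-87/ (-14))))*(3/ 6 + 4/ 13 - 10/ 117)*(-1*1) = -343/35235 = -0.01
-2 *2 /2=-2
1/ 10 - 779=-7789/10 = -778.90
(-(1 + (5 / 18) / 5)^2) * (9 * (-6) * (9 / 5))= 1083/10 = 108.30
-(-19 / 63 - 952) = 59995/63 = 952.30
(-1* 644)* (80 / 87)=-51520/87 = -592.18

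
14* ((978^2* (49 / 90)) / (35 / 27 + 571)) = 246055509/19315 = 12739.09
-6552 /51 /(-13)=168/17 = 9.88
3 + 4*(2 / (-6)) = 1.67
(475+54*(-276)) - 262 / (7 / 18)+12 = -105635/7 = -15090.71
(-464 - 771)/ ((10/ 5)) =-1235/2 = -617.50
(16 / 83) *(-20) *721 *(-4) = 11119.04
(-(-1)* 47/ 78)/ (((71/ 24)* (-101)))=-188/93223 = 0.00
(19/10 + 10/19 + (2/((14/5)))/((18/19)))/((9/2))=0.71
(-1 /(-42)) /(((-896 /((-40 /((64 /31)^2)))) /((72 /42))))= 4805/11239424 = 0.00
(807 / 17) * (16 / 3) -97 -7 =2536/17 = 149.18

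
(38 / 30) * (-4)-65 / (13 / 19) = -1501/15 = -100.07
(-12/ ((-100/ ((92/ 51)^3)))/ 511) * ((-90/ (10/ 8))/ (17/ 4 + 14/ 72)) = -7008192/313817875 = -0.02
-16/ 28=-4/7 = -0.57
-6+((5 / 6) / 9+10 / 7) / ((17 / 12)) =-5276/1071 = -4.93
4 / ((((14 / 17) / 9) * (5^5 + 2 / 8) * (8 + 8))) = 17/19446 = 0.00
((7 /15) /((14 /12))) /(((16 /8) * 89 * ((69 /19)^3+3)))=6859/155343270 = 0.00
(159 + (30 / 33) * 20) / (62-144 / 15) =9745/2882 = 3.38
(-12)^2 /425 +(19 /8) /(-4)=-3467/13600 = -0.25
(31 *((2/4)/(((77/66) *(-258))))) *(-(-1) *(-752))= 11656/301 = 38.72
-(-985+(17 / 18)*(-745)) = 30395/18 = 1688.61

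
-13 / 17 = -0.76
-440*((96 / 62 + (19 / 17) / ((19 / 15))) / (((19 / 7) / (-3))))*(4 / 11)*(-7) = -30129120/10013 = -3009.00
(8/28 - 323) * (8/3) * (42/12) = -3012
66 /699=22/233 = 0.09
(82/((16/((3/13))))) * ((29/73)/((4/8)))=3567/3796 = 0.94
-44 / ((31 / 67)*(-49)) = 2948/1519 = 1.94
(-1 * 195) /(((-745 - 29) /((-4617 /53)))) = -100035/4558 = -21.95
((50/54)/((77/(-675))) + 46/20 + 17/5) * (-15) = 36.25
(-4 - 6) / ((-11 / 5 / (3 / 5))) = 30/11 = 2.73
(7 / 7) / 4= 1/4 = 0.25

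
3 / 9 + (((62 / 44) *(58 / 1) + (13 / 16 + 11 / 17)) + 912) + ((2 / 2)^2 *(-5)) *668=-21044051/8976 = -2344.48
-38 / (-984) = 19/492 = 0.04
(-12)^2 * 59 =8496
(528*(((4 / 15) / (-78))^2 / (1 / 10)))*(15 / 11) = 128/1521 = 0.08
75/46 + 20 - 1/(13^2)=21.62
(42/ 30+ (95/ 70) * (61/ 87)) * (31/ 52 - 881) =-655629701/316680 = -2070.32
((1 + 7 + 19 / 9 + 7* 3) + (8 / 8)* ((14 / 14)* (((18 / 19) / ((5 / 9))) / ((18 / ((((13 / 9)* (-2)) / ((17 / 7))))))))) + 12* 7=1671502/14535 = 115.00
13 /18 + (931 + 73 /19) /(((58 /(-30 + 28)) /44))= -14060341/9918 = -1417.66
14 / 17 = 0.82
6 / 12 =1/2 = 0.50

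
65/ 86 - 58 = -4923/86 = -57.24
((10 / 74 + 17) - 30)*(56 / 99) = -26656/3663 = -7.28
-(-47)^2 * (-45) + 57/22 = 2186967/22 = 99407.59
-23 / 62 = -0.37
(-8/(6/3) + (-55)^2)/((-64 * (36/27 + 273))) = -9063/52672 = -0.17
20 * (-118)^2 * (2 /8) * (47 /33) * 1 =99155.76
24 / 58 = 12/29 = 0.41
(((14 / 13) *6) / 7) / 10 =6/65 = 0.09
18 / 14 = 1.29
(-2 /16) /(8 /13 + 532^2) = -13/29434560 = 0.00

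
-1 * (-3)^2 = -9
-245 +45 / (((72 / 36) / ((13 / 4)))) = -1375/8 = -171.88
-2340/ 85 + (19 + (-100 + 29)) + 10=-69.53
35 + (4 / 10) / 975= 170627/4875 = 35.00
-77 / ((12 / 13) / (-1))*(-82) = -41041/6 = -6840.17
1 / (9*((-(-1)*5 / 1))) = 1/45 = 0.02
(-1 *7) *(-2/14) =1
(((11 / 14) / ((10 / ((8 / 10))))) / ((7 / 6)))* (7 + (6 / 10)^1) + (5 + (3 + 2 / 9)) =8.63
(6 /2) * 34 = 102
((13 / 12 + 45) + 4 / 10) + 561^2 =18886049/60 = 314767.48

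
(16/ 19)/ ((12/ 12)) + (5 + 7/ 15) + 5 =3223/285 = 11.31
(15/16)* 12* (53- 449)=-4455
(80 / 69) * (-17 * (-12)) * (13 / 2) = 35360/23 = 1537.39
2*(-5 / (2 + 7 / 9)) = -18/5 = -3.60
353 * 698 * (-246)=-60612924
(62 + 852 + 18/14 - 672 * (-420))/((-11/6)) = -11892522/77 = -154448.34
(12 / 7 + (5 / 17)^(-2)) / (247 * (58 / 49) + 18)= 16261/380200 = 0.04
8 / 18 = 4/9 = 0.44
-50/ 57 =-0.88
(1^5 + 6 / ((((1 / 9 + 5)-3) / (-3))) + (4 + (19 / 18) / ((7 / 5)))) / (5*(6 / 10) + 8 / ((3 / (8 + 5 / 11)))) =-73007/672714 = -0.11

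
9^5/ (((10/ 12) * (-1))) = -354294/5 = -70858.80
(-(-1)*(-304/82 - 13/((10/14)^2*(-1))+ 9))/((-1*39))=-10514/13325 = -0.79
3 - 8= -5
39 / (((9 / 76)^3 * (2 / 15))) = 14266720/81 = 176132.35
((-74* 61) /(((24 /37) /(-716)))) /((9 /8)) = 119584888/27 = 4429069.93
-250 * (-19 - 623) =160500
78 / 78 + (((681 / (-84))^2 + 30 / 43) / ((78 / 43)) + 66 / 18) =2524643/61152 = 41.28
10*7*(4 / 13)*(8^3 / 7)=20480/13 = 1575.38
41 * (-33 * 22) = -29766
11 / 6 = 1.83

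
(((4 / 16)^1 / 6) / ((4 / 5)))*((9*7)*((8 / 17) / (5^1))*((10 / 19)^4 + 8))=5525982/2215457 = 2.49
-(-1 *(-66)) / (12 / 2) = -11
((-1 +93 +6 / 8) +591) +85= 3075/4 = 768.75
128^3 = 2097152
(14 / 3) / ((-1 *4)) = -1.17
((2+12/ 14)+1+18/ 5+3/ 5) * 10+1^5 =81.57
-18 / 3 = -6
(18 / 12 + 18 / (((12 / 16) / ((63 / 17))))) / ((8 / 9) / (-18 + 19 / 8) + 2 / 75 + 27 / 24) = 13837500/167501 = 82.61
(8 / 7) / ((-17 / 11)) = -88/119 = -0.74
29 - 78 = -49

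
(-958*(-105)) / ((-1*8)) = -50295/4 = -12573.75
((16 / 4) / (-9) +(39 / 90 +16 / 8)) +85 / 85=269/90 = 2.99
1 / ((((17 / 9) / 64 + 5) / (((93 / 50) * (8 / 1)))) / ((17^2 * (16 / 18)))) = 55044096/72425 = 760.02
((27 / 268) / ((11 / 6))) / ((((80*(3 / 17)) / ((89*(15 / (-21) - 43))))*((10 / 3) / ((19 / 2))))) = -356261571/8254400 = -43.16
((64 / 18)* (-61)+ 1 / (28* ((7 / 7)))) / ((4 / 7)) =-54647/144 = -379.49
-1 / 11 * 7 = -7/11 = -0.64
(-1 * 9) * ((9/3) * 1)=-27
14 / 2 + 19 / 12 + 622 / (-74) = 0.18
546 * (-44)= -24024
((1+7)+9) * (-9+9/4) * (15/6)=-2295/8 = -286.88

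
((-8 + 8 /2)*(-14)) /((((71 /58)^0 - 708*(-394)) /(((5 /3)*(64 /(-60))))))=-896/2510577 = 0.00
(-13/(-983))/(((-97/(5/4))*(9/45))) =-325/381404 = 0.00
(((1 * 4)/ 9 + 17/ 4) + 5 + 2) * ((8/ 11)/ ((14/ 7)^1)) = 421/99 = 4.25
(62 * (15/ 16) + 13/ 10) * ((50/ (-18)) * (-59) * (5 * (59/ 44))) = 206858425/3168 = 65296.22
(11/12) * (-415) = -4565/12 = -380.42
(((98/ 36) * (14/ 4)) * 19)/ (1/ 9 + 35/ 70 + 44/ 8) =6517/220 = 29.62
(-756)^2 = 571536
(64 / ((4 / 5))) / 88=10/11 = 0.91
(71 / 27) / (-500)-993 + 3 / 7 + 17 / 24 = -187463119/189000 = -991.87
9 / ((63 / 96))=96/7 = 13.71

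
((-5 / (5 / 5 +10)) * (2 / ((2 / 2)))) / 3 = -10/33 = -0.30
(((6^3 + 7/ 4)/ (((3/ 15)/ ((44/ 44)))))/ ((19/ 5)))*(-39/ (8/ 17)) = -14436825/608 = -23744.78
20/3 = 6.67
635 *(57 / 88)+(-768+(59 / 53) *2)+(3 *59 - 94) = -1266121/4664 = -271.47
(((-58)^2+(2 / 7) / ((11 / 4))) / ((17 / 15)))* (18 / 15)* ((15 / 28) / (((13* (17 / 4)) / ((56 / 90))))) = 6216864/289289 = 21.49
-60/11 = -5.45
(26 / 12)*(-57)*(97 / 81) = -23959/162 = -147.90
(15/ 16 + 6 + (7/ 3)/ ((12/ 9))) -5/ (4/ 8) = -21/16 = -1.31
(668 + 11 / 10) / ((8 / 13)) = 86983/80 = 1087.29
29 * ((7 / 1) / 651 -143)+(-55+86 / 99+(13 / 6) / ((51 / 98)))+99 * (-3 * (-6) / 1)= -41993284/17391 = -2414.66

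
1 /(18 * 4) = 1/72 = 0.01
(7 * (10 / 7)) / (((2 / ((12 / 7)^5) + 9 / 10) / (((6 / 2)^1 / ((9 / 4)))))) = 8294400/643907 = 12.88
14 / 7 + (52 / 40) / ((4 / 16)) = 36/5 = 7.20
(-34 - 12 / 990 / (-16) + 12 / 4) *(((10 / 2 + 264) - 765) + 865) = -5033037/440 = -11438.72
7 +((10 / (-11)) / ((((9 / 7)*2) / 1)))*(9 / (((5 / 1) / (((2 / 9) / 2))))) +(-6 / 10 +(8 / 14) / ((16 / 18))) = 48317/6930 = 6.97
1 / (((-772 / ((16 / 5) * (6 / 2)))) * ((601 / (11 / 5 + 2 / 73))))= -9756/211687225 = 0.00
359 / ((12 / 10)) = 1795/6 = 299.17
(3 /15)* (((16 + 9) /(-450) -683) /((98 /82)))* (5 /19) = -504095/16758 = -30.08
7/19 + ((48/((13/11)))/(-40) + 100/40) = 4577/2470 = 1.85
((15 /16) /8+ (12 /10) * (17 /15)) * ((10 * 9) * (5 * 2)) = 42543/32 = 1329.47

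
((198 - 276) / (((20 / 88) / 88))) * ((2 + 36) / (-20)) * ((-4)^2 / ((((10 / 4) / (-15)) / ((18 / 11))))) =-9014353.92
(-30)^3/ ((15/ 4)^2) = -1920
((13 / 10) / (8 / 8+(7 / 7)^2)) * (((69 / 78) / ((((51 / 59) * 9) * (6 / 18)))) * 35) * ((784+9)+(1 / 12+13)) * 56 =37834517/108 = 350319.60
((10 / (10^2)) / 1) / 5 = 1/50 = 0.02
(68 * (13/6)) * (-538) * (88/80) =-1307878/15 = -87191.87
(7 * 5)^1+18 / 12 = 73/2 = 36.50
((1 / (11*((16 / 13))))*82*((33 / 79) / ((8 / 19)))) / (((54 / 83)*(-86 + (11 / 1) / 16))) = -0.11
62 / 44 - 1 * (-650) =14331/22 = 651.41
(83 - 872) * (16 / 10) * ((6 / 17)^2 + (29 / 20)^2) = -2811.45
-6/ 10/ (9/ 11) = -11/15 = -0.73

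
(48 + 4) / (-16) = -13/4 = -3.25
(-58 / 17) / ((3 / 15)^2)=-1450/17 = -85.29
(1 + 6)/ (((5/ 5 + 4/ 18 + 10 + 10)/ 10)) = 630/191 = 3.30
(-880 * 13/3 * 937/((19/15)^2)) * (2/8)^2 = -50246625/361 = -139187.33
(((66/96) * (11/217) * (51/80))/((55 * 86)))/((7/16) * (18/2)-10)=-561/724085600 = 0.00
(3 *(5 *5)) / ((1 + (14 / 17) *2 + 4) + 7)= 1275/232 = 5.50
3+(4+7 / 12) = 91/12 = 7.58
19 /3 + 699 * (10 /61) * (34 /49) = 85.84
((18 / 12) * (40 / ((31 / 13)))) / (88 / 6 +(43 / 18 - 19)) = -12.94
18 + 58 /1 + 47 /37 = 2859/37 = 77.27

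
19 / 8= 2.38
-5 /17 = -0.29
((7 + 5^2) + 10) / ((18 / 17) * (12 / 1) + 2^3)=357/176 = 2.03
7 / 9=0.78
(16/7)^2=5.22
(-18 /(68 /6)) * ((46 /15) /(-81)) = 46/765 = 0.06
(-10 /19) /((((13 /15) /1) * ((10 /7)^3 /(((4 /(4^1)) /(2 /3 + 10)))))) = -3087/158080 = -0.02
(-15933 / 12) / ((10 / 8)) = -1062.20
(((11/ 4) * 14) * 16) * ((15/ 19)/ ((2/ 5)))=23100/19 = 1215.79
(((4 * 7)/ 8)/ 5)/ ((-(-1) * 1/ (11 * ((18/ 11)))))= 63/5 = 12.60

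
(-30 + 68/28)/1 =-193/7 = -27.57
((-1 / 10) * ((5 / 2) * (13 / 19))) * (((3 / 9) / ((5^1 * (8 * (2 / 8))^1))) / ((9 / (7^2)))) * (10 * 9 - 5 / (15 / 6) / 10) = -2.79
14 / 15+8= 134/15 = 8.93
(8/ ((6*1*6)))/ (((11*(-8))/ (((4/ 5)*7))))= -7/495 = -0.01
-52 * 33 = -1716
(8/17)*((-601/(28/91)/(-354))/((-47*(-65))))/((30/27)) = 1803/2357050 = 0.00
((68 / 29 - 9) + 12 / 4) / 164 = -53/2378 = -0.02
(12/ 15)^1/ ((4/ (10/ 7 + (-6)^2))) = 262/35 = 7.49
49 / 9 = 5.44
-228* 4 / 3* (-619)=188176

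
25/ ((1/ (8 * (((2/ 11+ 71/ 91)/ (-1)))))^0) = 25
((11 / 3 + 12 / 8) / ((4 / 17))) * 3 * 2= 527/4 = 131.75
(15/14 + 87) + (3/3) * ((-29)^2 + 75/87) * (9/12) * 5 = 658746/203 = 3245.05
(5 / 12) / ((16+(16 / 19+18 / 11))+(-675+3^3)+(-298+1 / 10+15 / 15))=-5225/11617326 = 0.00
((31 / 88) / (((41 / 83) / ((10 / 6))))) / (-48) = -12865/519552 = -0.02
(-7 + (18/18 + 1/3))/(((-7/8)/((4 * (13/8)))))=884/21 = 42.10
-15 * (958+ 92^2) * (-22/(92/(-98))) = -76176870/23 = -3312037.83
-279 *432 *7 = -843696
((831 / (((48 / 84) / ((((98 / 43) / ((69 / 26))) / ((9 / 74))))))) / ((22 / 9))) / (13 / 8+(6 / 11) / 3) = 365602328/157251 = 2324.96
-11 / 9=-1.22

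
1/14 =0.07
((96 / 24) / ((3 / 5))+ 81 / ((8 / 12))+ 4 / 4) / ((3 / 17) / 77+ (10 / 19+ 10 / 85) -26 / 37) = -142635185/62334 = -2288.24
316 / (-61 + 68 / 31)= -9796/1823 = -5.37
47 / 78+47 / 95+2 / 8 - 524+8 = -7627153/14820 = -514.65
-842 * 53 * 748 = -33380248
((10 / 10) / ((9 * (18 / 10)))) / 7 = 5/567 = 0.01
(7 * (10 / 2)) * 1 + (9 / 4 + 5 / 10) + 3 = 163/4 = 40.75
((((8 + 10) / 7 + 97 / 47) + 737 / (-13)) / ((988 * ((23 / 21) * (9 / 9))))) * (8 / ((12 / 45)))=-5009580/3471091 = -1.44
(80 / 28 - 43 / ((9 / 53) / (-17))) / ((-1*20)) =-271381/1260 = -215.38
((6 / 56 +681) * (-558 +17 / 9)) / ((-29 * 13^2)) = 8965/116 = 77.28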